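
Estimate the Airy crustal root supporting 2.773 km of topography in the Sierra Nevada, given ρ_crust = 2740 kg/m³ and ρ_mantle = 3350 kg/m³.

12.5 km

Equating mass per unit area of the two columns: the weight of the topography is balanced by the buoyancy of the root, ρ_c h = (ρ_m − ρ_c) r.
r = h · ρ_c / (ρ_m − ρ_c) = 2.773 km × 2740 / (3350 − 2740) = 12.5 km.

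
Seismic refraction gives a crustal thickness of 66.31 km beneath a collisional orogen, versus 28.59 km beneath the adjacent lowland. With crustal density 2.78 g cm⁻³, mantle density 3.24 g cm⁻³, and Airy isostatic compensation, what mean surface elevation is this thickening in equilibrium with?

Excess crust Δ = 66.31 km − 28.59 km = 37.72 km, split between elevation h and root r with h + r = Δ.
Airy balance ρ_c h = (ρ_m − ρ_c) r gives r = h ρ_c/(ρ_m − ρ_c), so h (1 + ρ_c/(ρ_m − ρ_c)) = Δ, i.e. h = Δ (ρ_m − ρ_c)/ρ_m.
h = 37.72 km × 0.46/3.24 = 5.36 km.

5.36 km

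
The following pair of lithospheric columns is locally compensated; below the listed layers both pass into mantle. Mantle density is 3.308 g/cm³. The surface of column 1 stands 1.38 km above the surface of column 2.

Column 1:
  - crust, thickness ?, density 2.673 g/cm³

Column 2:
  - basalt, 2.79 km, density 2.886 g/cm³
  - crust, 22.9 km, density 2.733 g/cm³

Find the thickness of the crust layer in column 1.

Take the compensation level at the base of the deeper column (depth z_c below the surface of column 1) and equate Σ ρ_i t_i down to z_c; mantle fills any gap and the z_c terms cancel.
Column 1: x×2.673 + (z_c − 0 − x)×3.308
Column 2: 1.38×0 + 2.79×2.886 + 22.9×2.733 + (z_c − 1.38 − 25.69)×3.308
The z_c×3.308 term appears on both sides and cancels. Collect the known terms of each column as K = Σ(ρt)_known − 3.308 × (depth of known layers): K_1 = 0 − 3.308×0 = 0; K_2 = 70.63764 − 3.308×(1.38 + 25.69) = −18.90992.
Balance: K_1 − x×(3.308 − 2.673) = K_2, so x = (K_1 − K_2)/(3.308 − 2.673) = 18.9099/0.635 = 29.8 km.

29.8 km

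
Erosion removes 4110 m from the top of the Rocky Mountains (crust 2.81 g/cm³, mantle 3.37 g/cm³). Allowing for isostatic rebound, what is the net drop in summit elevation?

683 m

Rebound u = e ρ_c/ρ_m = 4110 m × 2.81/3.37 = 3427 m.
Net surface drop = e − u = 4110 m − 3427 m = e (ρ_m − ρ_c)/ρ_m = 683 m.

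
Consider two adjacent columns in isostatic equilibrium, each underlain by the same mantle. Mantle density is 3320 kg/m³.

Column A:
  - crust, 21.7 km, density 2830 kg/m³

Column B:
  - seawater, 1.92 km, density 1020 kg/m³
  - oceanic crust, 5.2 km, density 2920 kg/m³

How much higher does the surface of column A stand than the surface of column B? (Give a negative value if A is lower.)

1.25 km

For any compensation level in the mantle, the mantle terms cancel and isostasy reduces to e = (Σt_A − Σt_B) − (Σ(ρt)_A − Σ(ρt)_B) / ρ_m.
Σt_A = 21.7 km; Σt_B = 7.12 km; Σ(ρt)_A = 61411; Σ(ρt)_B = 17142.4 (in km·kg/m³).
e = (21.7 − 7.12) − (61411 − 17142.4) / 3320 = 1.25 km.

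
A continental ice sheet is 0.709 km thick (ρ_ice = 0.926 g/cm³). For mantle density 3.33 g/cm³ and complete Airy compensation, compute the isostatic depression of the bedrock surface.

For local isostatic compensation: the ice load ρ_ice t is balanced by mantle displaced below, ρ_m s.
s = t ρ_ice / ρ_m = 0.709 km × 0.926/3.33 = 0.197 km.

0.197 km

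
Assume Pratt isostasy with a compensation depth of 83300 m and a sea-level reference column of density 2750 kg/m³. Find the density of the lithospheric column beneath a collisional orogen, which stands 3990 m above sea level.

Pratt balance: ρ_ref D = ρ (D + h).
ρ = ρ_ref D/(D + h) = 2750 × 83300 m/(83300 m + 3990 m) = 2620 kg/m³.

2620 kg/m³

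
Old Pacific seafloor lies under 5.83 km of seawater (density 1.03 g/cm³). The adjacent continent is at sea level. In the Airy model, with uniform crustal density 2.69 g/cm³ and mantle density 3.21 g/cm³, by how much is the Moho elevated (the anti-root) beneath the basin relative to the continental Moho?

In Airy isostatic equilibrium: replacing crust with seawater at the top is compensated by replacing crust with mantle at the base: d (ρ_c − ρ_w) = a (ρ_m − ρ_c).
a = d (ρ_c − ρ_w)/(ρ_m − ρ_c) = 5.83 km × 1.66/0.52 = 18.6 km.

18.6 km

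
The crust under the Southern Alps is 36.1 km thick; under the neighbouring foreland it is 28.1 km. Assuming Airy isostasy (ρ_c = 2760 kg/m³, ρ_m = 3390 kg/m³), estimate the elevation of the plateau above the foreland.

Excess crust Δ = 36.1 km − 28.1 km = 8 km, split between elevation h and root r with h + r = Δ.
Airy balance ρ_c h = (ρ_m − ρ_c) r gives r = h ρ_c/(ρ_m − ρ_c), so h (1 + ρ_c/(ρ_m − ρ_c)) = Δ, i.e. h = Δ (ρ_m − ρ_c)/ρ_m.
h = 8 km × 630/3390 = 1.49 km.

1.49 km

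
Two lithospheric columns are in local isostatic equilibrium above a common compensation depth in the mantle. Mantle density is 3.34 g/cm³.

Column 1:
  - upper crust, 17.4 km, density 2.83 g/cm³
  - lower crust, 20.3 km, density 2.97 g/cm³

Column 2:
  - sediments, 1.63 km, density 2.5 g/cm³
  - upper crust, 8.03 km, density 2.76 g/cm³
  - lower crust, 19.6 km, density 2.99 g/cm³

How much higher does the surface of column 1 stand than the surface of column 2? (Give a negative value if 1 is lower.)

For any compensation level in the mantle, the mantle terms cancel and isostasy reduces to e = (Σt_1 − Σt_2) − (Σ(ρt)_1 − Σ(ρt)_2) / ρ_m.
Σt_1 = 37.7 km; Σt_2 = 29.26 km; Σ(ρt)_1 = 109.533; Σ(ρt)_2 = 84.8418 (in km·g/cm³).
e = (37.7 − 29.26) − (109.533 − 84.8418) / 3.34 = 1.05 km.

1.05 km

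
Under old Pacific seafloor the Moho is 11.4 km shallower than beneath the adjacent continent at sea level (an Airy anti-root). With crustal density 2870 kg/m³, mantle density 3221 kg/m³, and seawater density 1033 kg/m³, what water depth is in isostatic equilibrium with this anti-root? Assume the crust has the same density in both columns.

Replacing a thickness d of crust by seawater at the top must be balanced by replacing crust with mantle at the base: d (ρ_c − ρ_w) = a (ρ_m − ρ_c).
d = a (ρ_m − ρ_c)/(ρ_c − ρ_w) = 11.4 km × 351/1837 = 2.18 km.

2.18 km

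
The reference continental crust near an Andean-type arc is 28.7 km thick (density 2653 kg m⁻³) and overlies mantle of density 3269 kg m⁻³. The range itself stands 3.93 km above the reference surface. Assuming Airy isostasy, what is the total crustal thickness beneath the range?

49.6 km

Root depth r = h ρ_c / (ρ_m − ρ_c) = 3.93 km × 2653 / 616 = 16.93 km.
Total thickness = T + h + r = 28.7 km + 3.93 km + 16.93 km = 49.6 km.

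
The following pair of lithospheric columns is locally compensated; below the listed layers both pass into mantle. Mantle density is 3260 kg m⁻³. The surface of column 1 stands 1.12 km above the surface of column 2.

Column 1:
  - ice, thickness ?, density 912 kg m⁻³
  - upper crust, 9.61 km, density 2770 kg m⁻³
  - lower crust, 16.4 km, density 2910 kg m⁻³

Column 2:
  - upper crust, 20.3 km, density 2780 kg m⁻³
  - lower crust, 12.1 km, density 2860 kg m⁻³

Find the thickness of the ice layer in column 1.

3.32 km

Take the compensation level at the base of the deeper column (depth z_c below the surface of column 1) and equate Σ ρ_i t_i down to z_c; mantle fills any gap and the z_c terms cancel.
Column 1: x×912 + 9.61×2770 + 16.4×2910 + (z_c − 26.01 − x)×3260
Column 2: 1.12×0 + 20.3×2780 + 12.1×2860 + (z_c − 1.12 − 32.4)×3260
The z_c×3260 term appears on both sides and cancels. Collect the known terms of each column as K = Σ(ρt)_known − 3260 × (depth of known layers): K_1 = 74343.7 − 3260×26.01 = −10448.9; K_2 = 91040 − 3260×(1.12 + 32.4) = −18235.2.
Balance: K_1 − x×(3260 − 912) = K_2, so x = (K_1 − K_2)/(3260 − 912) = 7786.3/2348 = 3.32 km.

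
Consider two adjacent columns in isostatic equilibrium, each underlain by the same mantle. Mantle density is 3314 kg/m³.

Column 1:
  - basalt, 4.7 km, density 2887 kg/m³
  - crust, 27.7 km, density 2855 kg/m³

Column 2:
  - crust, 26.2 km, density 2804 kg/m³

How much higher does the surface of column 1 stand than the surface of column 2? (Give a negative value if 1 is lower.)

For any compensation level in the mantle, the mantle terms cancel and isostasy reduces to e = (Σt_1 − Σt_2) − (Σ(ρt)_1 − Σ(ρt)_2) / ρ_m.
Σt_1 = 32.4 km; Σt_2 = 26.2 km; Σ(ρt)_1 = 92652.4; Σ(ρt)_2 = 73464.8 (in km·kg/m³).
e = (32.4 − 26.2) − (92652.4 − 73464.8) / 3314 = 0.41 km.

0.41 km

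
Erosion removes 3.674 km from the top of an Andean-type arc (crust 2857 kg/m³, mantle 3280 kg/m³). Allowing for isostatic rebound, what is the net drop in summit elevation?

Rebound u = e ρ_c/ρ_m = 3.674 km × 2857/3280 = 3.2 km.
Net surface drop = e − u = 3.674 km − 3.2 km = e (ρ_m − ρ_c)/ρ_m = 0.474 km.

0.474 km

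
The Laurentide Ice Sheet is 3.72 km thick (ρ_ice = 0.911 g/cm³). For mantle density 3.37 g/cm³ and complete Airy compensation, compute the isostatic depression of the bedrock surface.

For local isostatic compensation: the ice load ρ_ice t is balanced by mantle displaced below, ρ_m s.
s = t ρ_ice / ρ_m = 3.72 km × 0.911/3.37 = 1.01 km.

1.01 km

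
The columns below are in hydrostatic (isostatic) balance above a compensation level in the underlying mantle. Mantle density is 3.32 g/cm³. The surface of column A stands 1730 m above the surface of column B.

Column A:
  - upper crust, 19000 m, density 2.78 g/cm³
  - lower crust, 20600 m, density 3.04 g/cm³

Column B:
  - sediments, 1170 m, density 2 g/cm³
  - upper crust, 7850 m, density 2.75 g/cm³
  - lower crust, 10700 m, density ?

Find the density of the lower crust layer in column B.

2.92 g/cm³

Take the compensation level at the base of the deeper column (depth z_c below the surface of column A) and equate Σ ρ_i t_i down to z_c; mantle fills any gap and the z_c terms cancel.
Column A: 19000×2.78 + 20600×3.04 + (z_c − 39600)×3.32
Column B: 1730×0 + 1170×2 + 7850×2.75 + 10700×ρ + (z_c − 1730 − 19720)×3.32
The z_c×3.32 term appears on both sides and cancels. Collect the known terms of each column as K = Σ(ρt)_known − 3.32 × (depth of known layers): K_A = 115444 − 3.32×39600 = −16028; K_B = 23927.5 − 3.32×(1730 + 19720) = −47286.5.
Balance: K_A = K_B + 10700×ρ, so ρ = (K_A − K_B)/10700 = 31258.5/10700 = 2.92 g/cm³.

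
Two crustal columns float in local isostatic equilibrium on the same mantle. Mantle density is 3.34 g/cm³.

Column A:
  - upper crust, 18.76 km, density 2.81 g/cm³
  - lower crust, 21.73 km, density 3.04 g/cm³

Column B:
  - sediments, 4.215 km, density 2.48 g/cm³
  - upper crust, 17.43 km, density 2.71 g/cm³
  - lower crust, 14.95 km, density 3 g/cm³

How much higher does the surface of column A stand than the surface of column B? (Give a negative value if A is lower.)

For any compensation level in the mantle, the mantle terms cancel and isostasy reduces to e = (Σt_A − Σt_B) − (Σ(ρt)_A − Σ(ρt)_B) / ρ_m.
Σt_A = 40.49 km; Σt_B = 36.595 km; Σ(ρt)_A = 118.7748; Σ(ρt)_B = 102.5385 (in km·g/cm³).
e = (40.49 − 36.595) − (118.7748 − 102.5385) / 3.34 = −0.966 km.

−0.966 km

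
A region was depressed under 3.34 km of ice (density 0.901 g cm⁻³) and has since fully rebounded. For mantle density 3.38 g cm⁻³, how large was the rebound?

0.89 km

Removing the load lets mantle flow back in; uplift u satisfies ρ_ice t = ρ_m u.
u = t ρ_ice/ρ_m = 3.34 km × 0.901/3.38 = 0.89 km.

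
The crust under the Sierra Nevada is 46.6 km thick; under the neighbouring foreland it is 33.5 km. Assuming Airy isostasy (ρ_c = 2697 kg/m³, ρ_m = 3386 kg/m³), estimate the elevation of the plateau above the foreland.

Excess crust Δ = 46.6 km − 33.5 km = 13.1 km, split between elevation h and root r with h + r = Δ.
Airy balance ρ_c h = (ρ_m − ρ_c) r gives r = h ρ_c/(ρ_m − ρ_c), so h (1 + ρ_c/(ρ_m − ρ_c)) = Δ, i.e. h = Δ (ρ_m − ρ_c)/ρ_m.
h = 13.1 km × 689/3386 = 2.67 km.

2.67 km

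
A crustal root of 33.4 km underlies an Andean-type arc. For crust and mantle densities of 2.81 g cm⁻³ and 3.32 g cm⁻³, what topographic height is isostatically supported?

Isostatic balance requires: ρ_c h = (ρ_m − ρ_c) r.
h = r (ρ_m − ρ_c) / ρ_c = 33.4 km × (3.32 − 2.81) / 2.81 = 6.06 km.

6.06 km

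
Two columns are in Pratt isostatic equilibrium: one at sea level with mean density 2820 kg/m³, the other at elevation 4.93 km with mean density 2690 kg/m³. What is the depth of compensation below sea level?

102 km

ρ_ref D = ρ (D + h) → D (ρ_ref − ρ) = ρ h.
D = ρ h/(ρ_ref − ρ) = 2690 × 4.93 km/(2820 − 2690) = 102 km.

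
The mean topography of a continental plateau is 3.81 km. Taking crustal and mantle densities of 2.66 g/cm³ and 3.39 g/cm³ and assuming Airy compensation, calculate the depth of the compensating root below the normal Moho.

13.9 km

By Archimedes' principle applied to the lithosphere: the weight of the topography is balanced by the buoyancy of the root, ρ_c h = (ρ_m − ρ_c) r.
r = h · ρ_c / (ρ_m − ρ_c) = 3.81 km × 2.66 / (3.39 − 2.66) = 13.9 km.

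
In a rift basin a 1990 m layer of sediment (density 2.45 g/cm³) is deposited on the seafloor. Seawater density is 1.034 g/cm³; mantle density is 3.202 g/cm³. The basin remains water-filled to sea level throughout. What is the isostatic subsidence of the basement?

1300 m

Submarine loading: the sediment displaces seawater, and the subsidence is in turn flooded, so s (ρ_m − ρ_w) = t (ρ_sed − ρ_w).
s = 1990 m × (2.45 − 1.034) / (3.202 − 1.034) = 1300 m.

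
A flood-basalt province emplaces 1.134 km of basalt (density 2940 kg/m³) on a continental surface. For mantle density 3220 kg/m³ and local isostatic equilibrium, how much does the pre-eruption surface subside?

1.04 km

Subaerial loading: s = t ρ_load / ρ_m.
s = 1.134 km × 2940/3220 = 1.04 km.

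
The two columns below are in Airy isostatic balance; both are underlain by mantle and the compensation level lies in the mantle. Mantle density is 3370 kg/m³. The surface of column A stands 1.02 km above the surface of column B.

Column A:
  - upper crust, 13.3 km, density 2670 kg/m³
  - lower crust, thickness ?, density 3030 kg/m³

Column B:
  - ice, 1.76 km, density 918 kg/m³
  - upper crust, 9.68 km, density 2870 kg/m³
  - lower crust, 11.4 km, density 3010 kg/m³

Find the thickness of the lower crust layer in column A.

Take the compensation level at the base of the deeper column (depth z_c below the surface of column A) and equate Σ ρ_i t_i down to z_c; mantle fills any gap and the z_c terms cancel.
Column A: 13.3×2670 + x×3030 + (z_c − 13.3 − x)×3370
Column B: 1.02×0 + 1.76×918 + 9.68×2870 + 11.4×3010 + (z_c − 1.02 − 22.84)×3370
The z_c×3370 term appears on both sides and cancels. Collect the known terms of each column as K = Σ(ρt)_known − 3370 × (depth of known layers): K_A = 35511 − 3370×13.3 = −9310; K_B = 63711.28 − 3370×(1.02 + 22.84) = −16696.92.
Balance: K_A − x×(3370 − 3030) = K_B, so x = (K_A − K_B)/(3370 − 3030) = 7386.92/340 = 21.7 km.

21.7 km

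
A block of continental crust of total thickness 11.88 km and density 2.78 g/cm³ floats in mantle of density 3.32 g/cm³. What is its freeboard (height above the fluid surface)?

1.93 km

Floating equilibrium: submerged depth d = t ρ_obj/ρ_fluid = 11.88 km × 2.78/3.32 = 9.948 km.
Freeboard = t − d = 11.88 km − 9.948 km = 1.93 km.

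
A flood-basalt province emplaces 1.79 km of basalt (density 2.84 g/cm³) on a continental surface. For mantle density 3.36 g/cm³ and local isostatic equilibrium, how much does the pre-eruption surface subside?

1.51 km

Subaerial loading: s = t ρ_load / ρ_m.
s = 1.79 km × 2.84/3.36 = 1.51 km.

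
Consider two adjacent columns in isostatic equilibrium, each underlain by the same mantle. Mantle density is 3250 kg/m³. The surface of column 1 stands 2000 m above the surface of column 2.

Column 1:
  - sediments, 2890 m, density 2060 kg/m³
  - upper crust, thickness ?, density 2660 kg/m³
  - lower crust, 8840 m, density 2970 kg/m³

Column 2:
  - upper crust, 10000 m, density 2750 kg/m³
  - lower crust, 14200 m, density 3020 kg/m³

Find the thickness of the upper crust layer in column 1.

15000 m

Take the compensation level at the base of the deeper column (depth z_c below the surface of column 1) and equate Σ ρ_i t_i down to z_c; mantle fills any gap and the z_c terms cancel.
Column 1: 2890×2060 + x×2660 + 8840×2970 + (z_c − 11730 − x)×3250
Column 2: 2000×0 + 10000×2750 + 14200×3020 + (z_c − 2000 − 24200)×3250
The z_c×3250 term appears on both sides and cancels. Collect the known terms of each column as K = Σ(ρt)_known − 3250 × (depth of known layers): K_1 = 32208200 − 3250×11730 = −5914300; K_2 = 70384000 − 3250×(2000 + 24200) = −14766000.
Balance: K_1 − x×(3250 − 2660) = K_2, so x = (K_1 − K_2)/(3250 − 2660) = 8851700/590 = 15000 m.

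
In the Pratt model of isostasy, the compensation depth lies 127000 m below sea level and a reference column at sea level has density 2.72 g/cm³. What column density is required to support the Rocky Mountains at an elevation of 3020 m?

2.66 g/cm³

Pratt balance: ρ_ref D = ρ (D + h).
ρ = ρ_ref D/(D + h) = 2.72 × 127000 m/(127000 m + 3020 m) = 2.66 g/cm³.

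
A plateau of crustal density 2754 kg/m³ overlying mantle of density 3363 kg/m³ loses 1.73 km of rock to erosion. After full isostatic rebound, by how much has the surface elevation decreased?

0.313 km

Rebound u = e ρ_c/ρ_m = 1.73 km × 2754/3363 = 1.417 km.
Net surface drop = e − u = 1.73 km − 1.417 km = e (ρ_m − ρ_c)/ρ_m = 0.313 km.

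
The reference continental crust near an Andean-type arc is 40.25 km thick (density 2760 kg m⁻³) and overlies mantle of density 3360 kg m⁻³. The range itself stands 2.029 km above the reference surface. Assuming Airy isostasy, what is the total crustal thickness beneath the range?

51.6 km

Root depth r = h ρ_c / (ρ_m − ρ_c) = 2.029 km × 2760 / 600 = 9.333 km.
Total thickness = T + h + r = 40.25 km + 2.029 km + 9.333 km = 51.6 km.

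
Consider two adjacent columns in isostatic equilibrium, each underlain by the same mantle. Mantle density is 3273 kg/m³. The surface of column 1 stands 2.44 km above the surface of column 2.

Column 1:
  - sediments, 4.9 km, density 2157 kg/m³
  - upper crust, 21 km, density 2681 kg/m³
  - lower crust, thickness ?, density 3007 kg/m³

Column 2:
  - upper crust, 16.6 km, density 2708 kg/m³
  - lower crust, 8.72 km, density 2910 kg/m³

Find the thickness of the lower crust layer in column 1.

Take the compensation level at the base of the deeper column (depth z_c below the surface of column 1) and equate Σ ρ_i t_i down to z_c; mantle fills any gap and the z_c terms cancel.
Column 1: 4.9×2157 + 21×2681 + x×3007 + (z_c − 25.9 − x)×3273
Column 2: 2.44×0 + 16.6×2708 + 8.72×2910 + (z_c − 2.44 − 25.32)×3273
The z_c×3273 term appears on both sides and cancels. Collect the known terms of each column as K = Σ(ρt)_known − 3273 × (depth of known layers): K_1 = 66870.3 − 3273×25.9 = −17900.4; K_2 = 70328 − 3273×(2.44 + 25.32) = −20530.48.
Balance: K_1 − x×(3273 − 3007) = K_2, so x = (K_1 − K_2)/(3273 − 3007) = 2630.08/266 = 9.89 km.

9.89 km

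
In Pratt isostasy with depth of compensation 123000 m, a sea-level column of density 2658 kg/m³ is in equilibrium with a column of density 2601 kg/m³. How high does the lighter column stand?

2700 m

ρ_ref D = ρ (D + h) → h = D (ρ_ref − ρ)/ρ.
h = 123000 m × (2658 − 2601)/2601 = 2700 m.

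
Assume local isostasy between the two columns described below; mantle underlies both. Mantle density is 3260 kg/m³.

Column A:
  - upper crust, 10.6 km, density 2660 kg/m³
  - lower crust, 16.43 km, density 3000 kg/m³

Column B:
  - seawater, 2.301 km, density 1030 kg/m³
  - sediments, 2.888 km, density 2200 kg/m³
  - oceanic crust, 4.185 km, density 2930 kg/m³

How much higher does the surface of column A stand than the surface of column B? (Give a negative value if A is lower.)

For any compensation level in the mantle, the mantle terms cancel and isostasy reduces to e = (Σt_A − Σt_B) − (Σ(ρt)_A − Σ(ρt)_B) / ρ_m.
Σt_A = 27.03 km; Σt_B = 9.374 km; Σ(ρt)_A = 77486; Σ(ρt)_B = 20985.68 (in km·kg/m³).
e = (27.03 − 9.374) − (77486 − 20985.68) / 3260 = 0.325 km.

0.325 km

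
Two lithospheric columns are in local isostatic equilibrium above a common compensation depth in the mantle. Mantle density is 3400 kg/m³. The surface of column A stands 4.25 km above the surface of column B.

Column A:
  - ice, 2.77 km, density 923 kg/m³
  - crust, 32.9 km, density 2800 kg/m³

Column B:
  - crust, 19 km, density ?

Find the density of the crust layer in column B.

2760 kg/m³

Take the compensation level at the base of the deeper column (depth z_c below the surface of column A) and equate Σ ρ_i t_i down to z_c; mantle fills any gap and the z_c terms cancel.
Column A: 2.77×923 + 32.9×2800 + (z_c − 35.67)×3400
Column B: 4.25×0 + 19×ρ + (z_c − 4.25 − 19)×3400
The z_c×3400 term appears on both sides and cancels. Collect the known terms of each column as K = Σ(ρt)_known − 3400 × (depth of known layers): K_A = 94676.71 − 3400×35.67 = −26601.29; K_B = 0 − 3400×(4.25 + 19) = −79050.
Balance: K_A = K_B + 19×ρ, so ρ = (K_A − K_B)/19 = 52448.7/19 = 2760 kg/m³.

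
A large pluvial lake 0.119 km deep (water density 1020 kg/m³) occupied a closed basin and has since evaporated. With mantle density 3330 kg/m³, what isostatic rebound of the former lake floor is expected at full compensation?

u = d ρ_w/ρ_m = 0.119 km × 1020/3330 = 0.0365 km.

0.0365 km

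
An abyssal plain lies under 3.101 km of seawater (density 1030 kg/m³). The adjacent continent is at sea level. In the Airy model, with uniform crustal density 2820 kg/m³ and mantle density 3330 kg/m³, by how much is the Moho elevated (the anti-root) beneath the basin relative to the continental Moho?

For local isostatic compensation: replacing crust with seawater at the top is compensated by replacing crust with mantle at the base: d (ρ_c − ρ_w) = a (ρ_m − ρ_c).
a = d (ρ_c − ρ_w)/(ρ_m − ρ_c) = 3.101 km × 1790/510 = 10.9 km.

10.9 km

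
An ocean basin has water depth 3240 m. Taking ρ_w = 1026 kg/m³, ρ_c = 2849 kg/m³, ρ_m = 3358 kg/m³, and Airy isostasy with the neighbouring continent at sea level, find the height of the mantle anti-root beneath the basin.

In Airy isostatic equilibrium: replacing crust with seawater at the top is compensated by replacing crust with mantle at the base: d (ρ_c − ρ_w) = a (ρ_m − ρ_c).
a = d (ρ_c − ρ_w)/(ρ_m − ρ_c) = 3240 m × 1823/509 = 11600 m.

11600 m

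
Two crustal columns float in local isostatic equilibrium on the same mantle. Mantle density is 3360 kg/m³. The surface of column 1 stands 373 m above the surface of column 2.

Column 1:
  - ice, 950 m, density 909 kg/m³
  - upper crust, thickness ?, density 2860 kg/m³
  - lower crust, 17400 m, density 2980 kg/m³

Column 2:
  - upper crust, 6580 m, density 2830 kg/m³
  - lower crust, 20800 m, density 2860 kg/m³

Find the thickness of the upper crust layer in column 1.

12400 m

Take the compensation level at the base of the deeper column (depth z_c below the surface of column 1) and equate Σ ρ_i t_i down to z_c; mantle fills any gap and the z_c terms cancel.
Column 1: 950×909 + x×2860 + 17400×2980 + (z_c − 18350 − x)×3360
Column 2: 373×0 + 6580×2830 + 20800×2860 + (z_c − 373 − 27380)×3360
The z_c×3360 term appears on both sides and cancels. Collect the known terms of each column as K = Σ(ρt)_known − 3360 × (depth of known layers): K_1 = 52715550 − 3360×18350 = −8940450; K_2 = 78109400 − 3360×(373 + 27380) = −15140680.
Balance: K_1 − x×(3360 − 2860) = K_2, so x = (K_1 − K_2)/(3360 − 2860) = 6200230/500 = 12400 m.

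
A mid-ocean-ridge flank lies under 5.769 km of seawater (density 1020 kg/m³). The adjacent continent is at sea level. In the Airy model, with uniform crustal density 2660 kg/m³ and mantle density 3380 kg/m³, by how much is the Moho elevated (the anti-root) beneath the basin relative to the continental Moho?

13.1 km

Isostatic balance requires: replacing crust with seawater at the top is compensated by replacing crust with mantle at the base: d (ρ_c − ρ_w) = a (ρ_m − ρ_c).
a = d (ρ_c − ρ_w)/(ρ_m − ρ_c) = 5.769 km × 1640/720 = 13.1 km.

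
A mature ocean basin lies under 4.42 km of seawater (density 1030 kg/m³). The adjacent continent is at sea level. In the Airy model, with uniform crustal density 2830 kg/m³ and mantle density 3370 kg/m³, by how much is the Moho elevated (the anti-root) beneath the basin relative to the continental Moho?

14.7 km

By Archimedes' principle applied to the lithosphere: replacing crust with seawater at the top is compensated by replacing crust with mantle at the base: d (ρ_c − ρ_w) = a (ρ_m − ρ_c).
a = d (ρ_c − ρ_w)/(ρ_m − ρ_c) = 4.42 km × 1800/540 = 14.7 km.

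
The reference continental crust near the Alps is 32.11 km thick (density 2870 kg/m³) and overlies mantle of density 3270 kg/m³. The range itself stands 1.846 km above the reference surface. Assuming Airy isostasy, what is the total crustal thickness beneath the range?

Root depth r = h ρ_c / (ρ_m − ρ_c) = 1.846 km × 2870 / 400 = 13.25 km.
Total thickness = T + h + r = 32.11 km + 1.846 km + 13.25 km = 47.2 km.

47.2 km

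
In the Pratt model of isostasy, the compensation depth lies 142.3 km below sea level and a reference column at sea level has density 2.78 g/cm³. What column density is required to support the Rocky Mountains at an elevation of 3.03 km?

2.72 g/cm³

Pratt balance: ρ_ref D = ρ (D + h).
ρ = ρ_ref D/(D + h) = 2.78 × 142.3 km/(142.3 km + 3.03 km) = 2.72 g/cm³.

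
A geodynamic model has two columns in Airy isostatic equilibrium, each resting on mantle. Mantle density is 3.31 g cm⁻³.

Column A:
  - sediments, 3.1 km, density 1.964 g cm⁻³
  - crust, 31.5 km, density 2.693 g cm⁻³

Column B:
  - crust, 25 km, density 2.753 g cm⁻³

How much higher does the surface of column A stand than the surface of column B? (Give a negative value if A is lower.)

2.93 km

For any compensation level in the mantle, the mantle terms cancel and isostasy reduces to e = (Σt_A − Σt_B) − (Σ(ρt)_A − Σ(ρt)_B) / ρ_m.
Σt_A = 34.6 km; Σt_B = 25 km; Σ(ρt)_A = 90.9179; Σ(ρt)_B = 68.825 (in km·g cm⁻³).
e = (34.6 − 25) − (90.9179 − 68.825) / 3.31 = 2.93 km.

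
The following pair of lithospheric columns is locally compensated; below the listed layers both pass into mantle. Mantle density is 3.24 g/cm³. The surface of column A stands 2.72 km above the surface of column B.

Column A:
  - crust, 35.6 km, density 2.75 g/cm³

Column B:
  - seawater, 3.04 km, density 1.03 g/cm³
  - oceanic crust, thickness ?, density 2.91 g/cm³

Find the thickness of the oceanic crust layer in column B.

Take the compensation level at the base of the deeper column (depth z_c below the surface of column A) and equate Σ ρ_i t_i down to z_c; mantle fills any gap and the z_c terms cancel.
Column A: 35.6×2.75 + (z_c − 35.6)×3.24
Column B: 2.72×0 + 3.04×1.03 + x×2.91 + (z_c − 2.72 − 3.04 − x)×3.24
The z_c×3.24 term appears on both sides and cancels. Collect the known terms of each column as K = Σ(ρt)_known − 3.24 × (depth of known layers): K_A = 97.9 − 3.24×35.6 = −17.444; K_B = 3.1312 − 3.24×(2.72 + 3.04) = −15.5312.
Balance: K_A = K_B − x×(3.24 − 2.91), so x = (K_B − K_A)/(3.24 − 2.91) = 1.9128/0.33 = 5.8 km.

5.8 km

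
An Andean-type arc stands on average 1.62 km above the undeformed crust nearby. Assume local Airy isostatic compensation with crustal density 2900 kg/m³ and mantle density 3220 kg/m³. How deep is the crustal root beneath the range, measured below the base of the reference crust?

Balancing pressure at the compensation depth: the weight of the topography is balanced by the buoyancy of the root, ρ_c h = (ρ_m − ρ_c) r.
r = h · ρ_c / (ρ_m − ρ_c) = 1.62 km × 2900 / (3220 − 2900) = 14.7 km.

14.7 km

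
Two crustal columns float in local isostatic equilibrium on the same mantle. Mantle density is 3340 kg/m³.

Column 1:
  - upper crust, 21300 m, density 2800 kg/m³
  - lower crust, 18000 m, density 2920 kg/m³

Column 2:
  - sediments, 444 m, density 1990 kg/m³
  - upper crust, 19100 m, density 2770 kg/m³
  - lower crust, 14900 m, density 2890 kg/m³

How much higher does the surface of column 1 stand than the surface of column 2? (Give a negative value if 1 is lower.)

For any compensation level in the mantle, the mantle terms cancel and isostasy reduces to e = (Σt_1 − Σt_2) − (Σ(ρt)_1 − Σ(ρt)_2) / ρ_m.
Σt_1 = 39300 m; Σt_2 = 34444 m; Σ(ρt)_1 = 112200000; Σ(ρt)_2 = 96851560 (in m·kg/m³).
e = (39300 − 34444) − (112200000 − 96851560) / 3340 = 261 m.

261 m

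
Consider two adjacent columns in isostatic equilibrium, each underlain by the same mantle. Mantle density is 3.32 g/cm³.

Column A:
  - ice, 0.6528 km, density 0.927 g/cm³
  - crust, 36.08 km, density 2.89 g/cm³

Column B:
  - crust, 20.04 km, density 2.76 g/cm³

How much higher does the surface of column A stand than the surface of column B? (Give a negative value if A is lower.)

1.76 km

For any compensation level in the mantle, the mantle terms cancel and isostasy reduces to e = (Σt_A − Σt_B) − (Σ(ρt)_A − Σ(ρt)_B) / ρ_m.
Σt_A = 36.7328 km; Σt_B = 20.04 km; Σ(ρt)_A = 104.876346; Σ(ρt)_B = 55.3104 (in km·g/cm³).
e = (36.7328 − 20.04) − (104.876346 − 55.3104) / 3.32 = 1.76 km.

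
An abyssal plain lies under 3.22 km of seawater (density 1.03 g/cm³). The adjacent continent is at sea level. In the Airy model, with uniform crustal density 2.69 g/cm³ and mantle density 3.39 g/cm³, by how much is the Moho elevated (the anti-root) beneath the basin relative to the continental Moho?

By Archimedes' principle applied to the lithosphere: replacing crust with seawater at the top is compensated by replacing crust with mantle at the base: d (ρ_c − ρ_w) = a (ρ_m − ρ_c).
a = d (ρ_c − ρ_w)/(ρ_m − ρ_c) = 3.22 km × 1.66/0.7 = 7.64 km.

7.64 km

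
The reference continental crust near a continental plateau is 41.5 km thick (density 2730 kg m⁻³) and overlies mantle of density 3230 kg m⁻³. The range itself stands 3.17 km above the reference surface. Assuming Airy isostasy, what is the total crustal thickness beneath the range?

62 km

Root depth r = h ρ_c / (ρ_m − ρ_c) = 3.17 km × 2730 / 500 = 17.31 km.
Total thickness = T + h + r = 41.5 km + 3.17 km + 17.31 km = 62 km.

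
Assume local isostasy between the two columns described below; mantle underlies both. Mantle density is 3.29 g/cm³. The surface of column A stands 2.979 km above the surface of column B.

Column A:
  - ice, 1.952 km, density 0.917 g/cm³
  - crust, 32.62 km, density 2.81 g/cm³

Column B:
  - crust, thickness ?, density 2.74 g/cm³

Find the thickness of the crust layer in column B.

19.1 km

Take the compensation level at the base of the deeper column (depth z_c below the surface of column A) and equate Σ ρ_i t_i down to z_c; mantle fills any gap and the z_c terms cancel.
Column A: 1.952×0.917 + 32.62×2.81 + (z_c − 34.572)×3.29
Column B: 2.979×0 + x×2.74 + (z_c − 2.979 − 0 − x)×3.29
The z_c×3.29 term appears on both sides and cancels. Collect the known terms of each column as K = Σ(ρt)_known − 3.29 × (depth of known layers): K_A = 93.452184 − 3.29×34.572 = −20.289696; K_B = 0 − 3.29×(2.979 + 0) = −9.80091.
Balance: K_A = K_B − x×(3.29 − 2.74), so x = (K_B − K_A)/(3.29 − 2.74) = 10.4888/0.55 = 19.1 km.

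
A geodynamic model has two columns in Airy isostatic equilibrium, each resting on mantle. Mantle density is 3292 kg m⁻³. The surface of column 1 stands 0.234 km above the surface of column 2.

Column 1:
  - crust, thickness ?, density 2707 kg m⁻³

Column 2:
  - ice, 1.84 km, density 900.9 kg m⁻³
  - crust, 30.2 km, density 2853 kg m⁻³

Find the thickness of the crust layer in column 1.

Take the compensation level at the base of the deeper column (depth z_c below the surface of column 1) and equate Σ ρ_i t_i down to z_c; mantle fills any gap and the z_c terms cancel.
Column 1: x×2707 + (z_c − 0 − x)×3292
Column 2: 0.234×0 + 1.84×900.9 + 30.2×2853 + (z_c − 0.234 − 32.04)×3292
The z_c×3292 term appears on both sides and cancels. Collect the known terms of each column as K = Σ(ρt)_known − 3292 × (depth of known layers): K_1 = 0 − 3292×0 = 0; K_2 = 87818.256 − 3292×(0.234 + 32.04) = −18427.752.
Balance: K_1 − x×(3292 − 2707) = K_2, so x = (K_1 − K_2)/(3292 − 2707) = 18427.8/585 = 31.5 km.

31.5 km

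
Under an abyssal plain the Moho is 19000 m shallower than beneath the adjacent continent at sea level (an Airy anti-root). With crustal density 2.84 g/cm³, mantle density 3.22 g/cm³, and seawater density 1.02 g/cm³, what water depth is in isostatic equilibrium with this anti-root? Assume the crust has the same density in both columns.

Replacing a thickness d of crust by seawater at the top must be balanced by replacing crust with mantle at the base: d (ρ_c − ρ_w) = a (ρ_m − ρ_c).
d = a (ρ_m − ρ_c)/(ρ_c − ρ_w) = 19000 m × 0.38/1.82 = 3970 m.

3970 m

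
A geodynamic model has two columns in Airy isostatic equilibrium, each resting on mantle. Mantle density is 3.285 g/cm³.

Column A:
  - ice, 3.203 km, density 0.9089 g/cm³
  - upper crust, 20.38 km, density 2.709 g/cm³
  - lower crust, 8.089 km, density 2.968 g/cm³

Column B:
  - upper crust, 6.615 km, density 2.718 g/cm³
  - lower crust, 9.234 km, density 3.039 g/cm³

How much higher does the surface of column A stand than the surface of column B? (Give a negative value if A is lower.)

For any compensation level in the mantle, the mantle terms cancel and isostasy reduces to e = (Σt_A − Σt_B) − (Σ(ρt)_A − Σ(ρt)_B) / ρ_m.
Σt_A = 31.672 km; Σt_B = 15.849 km; Σ(ρt)_A = 82.1287787; Σ(ρt)_B = 46.041696 (in km·g/cm³).
e = (31.672 − 15.849) − (82.1287787 − 46.041696) / 3.285 = 4.84 km.

4.84 km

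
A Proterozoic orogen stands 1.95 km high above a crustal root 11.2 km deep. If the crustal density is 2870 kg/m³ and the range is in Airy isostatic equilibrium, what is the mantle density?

3370 kg/m³

Airy balance: ρ_c h = (ρ_m − ρ_c) r → ρ_m = ρ_c (1 + h/r).
ρ_m = 2870 × (1 + 1.95 km/11.2 km) = 3370 kg/m³.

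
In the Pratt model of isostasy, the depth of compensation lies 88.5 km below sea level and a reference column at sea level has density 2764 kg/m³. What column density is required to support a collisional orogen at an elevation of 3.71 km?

2650 kg/m³

Pratt balance: ρ_ref D = ρ (D + h).
ρ = ρ_ref D/(D + h) = 2764 × 88.5 km/(88.5 km + 3.71 km) = 2650 kg/m³.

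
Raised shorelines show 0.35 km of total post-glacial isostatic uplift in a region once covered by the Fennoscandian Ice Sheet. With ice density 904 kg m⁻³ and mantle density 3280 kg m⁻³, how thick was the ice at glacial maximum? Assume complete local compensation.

u = t ρ_ice/ρ_m → t = u ρ_m/ρ_ice = 0.35 km × 3280/904 = 1.27 km.

1.27 km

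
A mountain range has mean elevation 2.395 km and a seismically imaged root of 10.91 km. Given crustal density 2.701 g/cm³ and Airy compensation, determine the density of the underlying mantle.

Airy balance: ρ_c h = (ρ_m − ρ_c) r → ρ_m = ρ_c (1 + h/r).
ρ_m = 2.701 × (1 + 2.395 km/10.91 km) = 3.29 g/cm³.

3.29 g/cm³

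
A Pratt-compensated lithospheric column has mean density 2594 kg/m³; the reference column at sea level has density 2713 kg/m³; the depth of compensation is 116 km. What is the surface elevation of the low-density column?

ρ_ref D = ρ (D + h) → h = D (ρ_ref − ρ)/ρ.
h = 116 km × (2713 − 2594)/2594 = 5.32 km.

5.32 km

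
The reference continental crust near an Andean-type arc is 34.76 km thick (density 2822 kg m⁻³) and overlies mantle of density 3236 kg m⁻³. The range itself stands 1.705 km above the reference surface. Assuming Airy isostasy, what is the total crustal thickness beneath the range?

48.1 km

Root depth r = h ρ_c / (ρ_m − ρ_c) = 1.705 km × 2822 / 414 = 11.62 km.
Total thickness = T + h + r = 34.76 km + 1.705 km + 11.62 km = 48.1 km.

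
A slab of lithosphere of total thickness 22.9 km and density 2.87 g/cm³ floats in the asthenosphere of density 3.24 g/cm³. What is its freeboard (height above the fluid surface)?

Floating equilibrium: submerged depth d = t ρ_obj/ρ_fluid = 22.9 km × 2.87/3.24 = 20.28 km.
Freeboard = t − d = 22.9 km − 20.28 km = 2.62 km.

2.62 km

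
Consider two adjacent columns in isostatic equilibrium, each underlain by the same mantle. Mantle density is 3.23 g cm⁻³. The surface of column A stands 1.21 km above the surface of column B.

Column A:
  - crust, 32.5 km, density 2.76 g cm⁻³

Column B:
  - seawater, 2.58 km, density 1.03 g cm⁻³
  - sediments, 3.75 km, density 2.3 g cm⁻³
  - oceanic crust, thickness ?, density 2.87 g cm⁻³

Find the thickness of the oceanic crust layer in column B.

Take the compensation level at the base of the deeper column (depth z_c below the surface of column A) and equate Σ ρ_i t_i down to z_c; mantle fills any gap and the z_c terms cancel.
Column A: 32.5×2.76 + (z_c − 32.5)×3.23
Column B: 1.21×0 + 2.58×1.03 + 3.75×2.3 + x×2.87 + (z_c − 1.21 − 6.33 − x)×3.23
The z_c×3.23 term appears on both sides and cancels. Collect the known terms of each column as K = Σ(ρt)_known − 3.23 × (depth of known layers): K_A = 89.7 − 3.23×32.5 = −15.275; K_B = 11.2824 − 3.23×(1.21 + 6.33) = −13.0718.
Balance: K_A = K_B − x×(3.23 − 2.87), so x = (K_B − K_A)/(3.23 − 2.87) = 2.2032/0.36 = 6.12 km.

6.12 km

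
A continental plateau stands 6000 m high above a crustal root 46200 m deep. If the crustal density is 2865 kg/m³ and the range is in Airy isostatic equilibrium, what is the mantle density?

3240 kg/m³

Airy balance: ρ_c h = (ρ_m − ρ_c) r → ρ_m = ρ_c (1 + h/r).
ρ_m = 2865 × (1 + 6000 m/46200 m) = 3240 kg/m³.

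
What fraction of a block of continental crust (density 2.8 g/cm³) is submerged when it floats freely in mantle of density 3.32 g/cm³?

Submerged fraction = ρ_obj/ρ_fluid = 2.8/3.32 = 0.843.

0.843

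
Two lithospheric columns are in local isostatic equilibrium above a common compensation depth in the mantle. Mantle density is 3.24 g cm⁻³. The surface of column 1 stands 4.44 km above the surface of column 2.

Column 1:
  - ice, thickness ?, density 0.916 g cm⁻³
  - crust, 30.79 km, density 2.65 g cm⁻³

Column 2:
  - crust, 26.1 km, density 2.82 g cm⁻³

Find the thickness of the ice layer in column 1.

Take the compensation level at the base of the deeper column (depth z_c below the surface of column 1) and equate Σ ρ_i t_i down to z_c; mantle fills any gap and the z_c terms cancel.
Column 1: x×0.916 + 30.79×2.65 + (z_c − 30.79 − x)×3.24
Column 2: 4.44×0 + 26.1×2.82 + (z_c − 4.44 − 26.1)×3.24
The z_c×3.24 term appears on both sides and cancels. Collect the known terms of each column as K = Σ(ρt)_known − 3.24 × (depth of known layers): K_1 = 81.5935 − 3.24×30.79 = −18.1661; K_2 = 73.602 − 3.24×(4.44 + 26.1) = −25.3476.
Balance: K_1 − x×(3.24 − 0.916) = K_2, so x = (K_1 − K_2)/(3.24 − 0.916) = 7.1815/2.324 = 3.09 km.

3.09 km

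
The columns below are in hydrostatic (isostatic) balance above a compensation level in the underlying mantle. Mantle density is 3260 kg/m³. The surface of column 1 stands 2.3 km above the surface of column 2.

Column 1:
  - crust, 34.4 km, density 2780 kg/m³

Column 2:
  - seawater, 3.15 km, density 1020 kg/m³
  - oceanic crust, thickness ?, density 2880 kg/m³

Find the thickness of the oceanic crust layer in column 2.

Take the compensation level at the base of the deeper column (depth z_c below the surface of column 1) and equate Σ ρ_i t_i down to z_c; mantle fills any gap and the z_c terms cancel.
Column 1: 34.4×2780 + (z_c − 34.4)×3260
Column 2: 2.3×0 + 3.15×1020 + x×2880 + (z_c − 2.3 − 3.15 − x)×3260
The z_c×3260 term appears on both sides and cancels. Collect the known terms of each column as K = Σ(ρt)_known − 3260 × (depth of known layers): K_1 = 95632 − 3260×34.4 = −16512; K_2 = 3213 − 3260×(2.3 + 3.15) = −14554.
Balance: K_1 = K_2 − x×(3260 − 2880), so x = (K_2 − K_1)/(3260 − 2880) = 1958/380 = 5.15 km.

5.15 km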